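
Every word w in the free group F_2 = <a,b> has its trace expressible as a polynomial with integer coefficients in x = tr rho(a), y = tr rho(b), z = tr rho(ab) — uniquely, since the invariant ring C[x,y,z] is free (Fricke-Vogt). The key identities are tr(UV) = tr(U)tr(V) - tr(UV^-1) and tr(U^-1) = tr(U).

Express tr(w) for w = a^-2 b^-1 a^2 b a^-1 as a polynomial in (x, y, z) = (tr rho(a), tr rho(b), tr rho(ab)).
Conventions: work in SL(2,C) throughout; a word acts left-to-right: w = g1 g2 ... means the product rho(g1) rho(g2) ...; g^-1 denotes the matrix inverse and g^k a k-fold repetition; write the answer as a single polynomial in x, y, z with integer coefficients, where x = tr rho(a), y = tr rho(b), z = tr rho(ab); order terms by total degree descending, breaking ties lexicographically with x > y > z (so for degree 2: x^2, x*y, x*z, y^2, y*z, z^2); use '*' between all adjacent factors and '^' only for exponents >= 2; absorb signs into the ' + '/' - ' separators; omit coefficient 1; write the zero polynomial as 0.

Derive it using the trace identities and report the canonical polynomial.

-x^4*y*z + x^5 + x^3*y^2 + x^3*z^2 + x^2*y*z - 5*x^3 - x*y^2 - x*z^2 + 5*x

tr(a^2) = tr(a) tr(a) - tr(1) = x^2 - 2
apply: tr(b a^2) = tr(a) tr(b a) - tr(b) = x*z - y
tr(a^2 b a) = tr(a) tr(b a^2) - tr(b a) = x^2*z - x*y - z
use: tr(b a b a) = tr(a b) tr(a b) - tr(1) = z^2 - 2
use: tr(b a b) = tr(b) tr(a b) - tr(a) = y*z - x
tr(a^2 b a b) = tr(a) tr(b a b a) - tr(b a b) = x*z^2 - y*z - x
tr(b^-1 a^2 b a) = tr(a^2 b a) tr(b) - tr(a^2 b a b) = x^2*y*z - x*y^2 - x*z^2 + x
tr(b^-1 a^2 b a^-1) = tr(b^-1 a^2 b) tr(a) - tr(b^-1 a^2 b a) = -x^2*y*z + x^3 + x*y^2 + x*z^2 - 3*x
apply: tr(a^-1 b^-1 a^2 b a^-1) = tr(b^-1 a^2 b a^-1) tr(a) - tr(b^-1 a^2 b) = -x^3*y*z + x^4 + x^2*y^2 + x^2*z^2 - 4*x^2 + 2
tr(a^-2 b^-1 a^2 b a^-1) = tr(a^-1 b^-1 a^2 b a^-1) tr(a) - tr(a^-1 b^-1 a^2 b) = -x^4*y*z + x^5 + x^3*y^2 + x^3*z^2 + x^2*y*z - 5*x^3 - x*y^2 - x*z^2 + 5*x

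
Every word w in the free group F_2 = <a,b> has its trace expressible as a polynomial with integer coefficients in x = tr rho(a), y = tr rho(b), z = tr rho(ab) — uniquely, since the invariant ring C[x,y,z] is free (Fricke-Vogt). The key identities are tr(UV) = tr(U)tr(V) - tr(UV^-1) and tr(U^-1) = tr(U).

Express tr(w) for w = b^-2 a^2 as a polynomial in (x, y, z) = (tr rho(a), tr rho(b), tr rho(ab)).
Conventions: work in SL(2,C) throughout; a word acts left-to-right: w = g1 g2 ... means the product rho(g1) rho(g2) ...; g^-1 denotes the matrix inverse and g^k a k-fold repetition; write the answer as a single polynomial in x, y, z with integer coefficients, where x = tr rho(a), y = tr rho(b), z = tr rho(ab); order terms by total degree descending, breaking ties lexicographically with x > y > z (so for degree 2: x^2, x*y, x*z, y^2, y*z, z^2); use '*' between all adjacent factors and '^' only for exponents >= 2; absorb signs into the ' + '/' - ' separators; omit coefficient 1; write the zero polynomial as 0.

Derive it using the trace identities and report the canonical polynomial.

trace(a^2) = trace(a) * trace(a) - trace(1)  (reduce the a square) = x^2 - 2
trace(a^2 b) = trace(a) * trace(b a) - trace(b)  (reduce the a square) = x*z - y
trace(b^-1 a^2) = trace(a^2) * trace(b) - trace(a^2 b)  (eliminate b^-1) = x^2*y - x*z - y
trace(b^-2 a^2) = trace(b^-1 a^2) * trace(b) - trace(b^-1 a^2 b)  (eliminate b^-1) = x^2*y^2 - x*y*z - x^2 - y^2 + 2

x^2*y^2 - x*y*z - x^2 - y^2 + 2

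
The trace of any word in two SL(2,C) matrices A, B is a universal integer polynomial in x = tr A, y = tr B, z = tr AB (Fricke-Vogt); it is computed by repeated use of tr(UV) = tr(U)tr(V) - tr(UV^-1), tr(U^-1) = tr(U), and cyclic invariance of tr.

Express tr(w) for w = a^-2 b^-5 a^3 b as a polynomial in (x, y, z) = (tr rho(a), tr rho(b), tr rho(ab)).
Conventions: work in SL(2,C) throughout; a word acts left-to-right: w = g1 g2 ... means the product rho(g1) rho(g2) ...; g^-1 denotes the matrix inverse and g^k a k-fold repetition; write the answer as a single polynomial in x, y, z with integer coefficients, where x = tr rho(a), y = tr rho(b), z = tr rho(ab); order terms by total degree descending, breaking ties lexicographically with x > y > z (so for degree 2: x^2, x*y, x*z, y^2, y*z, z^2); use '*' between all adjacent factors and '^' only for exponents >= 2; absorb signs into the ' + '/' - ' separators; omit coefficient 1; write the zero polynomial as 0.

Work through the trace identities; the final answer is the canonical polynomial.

tr(a^2 b) = tr(a) * tr(b a) - tr(b)   [square of a] = x*z - y
tr(a^2) = tr(a) * tr(a) - tr(1)   [square of a] = x^2 - 2
tr(b^2 a^2) = tr(b) * tr(a^2 b) - tr(a^2)   [square of b] = x*y*z - x^2 - y^2 + 2
tr(b^2 a) = tr(b) * tr(a b) - tr(a)   [square of b] = y*z - x
reduce: tr(b a^3 b) = tr(a) * tr(b^2 a^2) - tr(b^2 a)   [square of a] = x^2*y*z - x^3 - x*y^2 - y*z + 3*x
tr(b a b a) = tr(b a) * tr(b a) - tr(1)   [split at a repeated b] = z^2 - 2
tr(a b a b a) = tr(a) * tr(b a b a) - tr(b a b)   [square of a] = x*z^2 - y*z - x
reduce: tr(b a^3 b a) = tr(a) * tr(a b a b a) - tr(a b a b)   [square of a] = x^2*z^2 - x*y*z - x^2 - z^2 + 2
so tr(a^3 b a^-1 b) = tr(b a^3 b) * tr(a) - tr(b a^3 b a)   [inverse elimination on a] = x^3*y*z - x^4 - x^2*y^2 - x^2*z^2 + 4*x^2 + z^2 - 2
tr(a^-1 b^-1 a^3 b) = tr(a^3 b a^-1) * tr(b) - tr(a^3 b a^-1 b)   [inverse elimination on b] = -x^3*y*z + x^4 + x^2*y^2 + x^2*z^2 + x*y*z - 4*x^2 - y^2 - z^2 + 2
tr(a^3) = tr(a) * tr(a^2) - tr(a)   [square of a] = x^3 - 3*x
so tr(b^-1 a^3 b a^-2) = tr(a^-1 b^-1 a^3 b) * tr(a) - tr(a^-1 b^-1 a^3 b a)   [inverse elimination on a] = -x^4*y*z + x^5 + x^3*y^2 + x^3*z^2 + x^2*y*z - 5*x^3 - x*y^2 - x*z^2 + 5*x
tr(a^3 b a^-2 b^-2) = tr(b^-1 a^3 b a^-2) * tr(b) - tr(b^-1 a^3 b a^-2 b)   [inverse elimination on b] = -x^4*y^2*z + x^5*y + x^3*y^3 + x^3*y*z^2 + x^2*y^2*z - 5*x^3*y - x*y^3 - x*y*z^2 + 5*x*y - z
tr(a^3 b a^-2 b^-3) = tr(a^3 b a^-2 b^-2) * tr(b) - tr(a^3 b a^-2 b^-1)   [inverse elimination on b] = -x^4*y^3*z + x^5*y^2 + x^3*y^4 + x^3*y^2*z^2 + x^4*y*z + x^2*y^3*z - x^5 - 6*x^3*y^2 - x^3*z^2 - x*y^4 - x*y^2*z^2 - x^2*y*z + 5*x^3 + 6*x*y^2 + x*z^2 - y*z - 5*x
tr(b^-3 a^3 b a^-2 b^-1) = tr(a^3 b a^-2 b^-3) * tr(b) - tr(a^3 b a^-2 b^-2)   [inverse elimination on b] = -x^4*y^4*z + x^5*y^3 + x^3*y^5 + x^3*y^3*z^2 + 2*x^4*y^2*z + x^2*y^4*z - 2*x^5*y - 7*x^3*y^3 - 2*x^3*y*z^2 - x*y^5 - x*y^3*z^2 - 2*x^2*y^2*z + 10*x^3*y + 7*x*y^3 + 2*x*y*z^2 - y^2*z - 10*x*y + z
tr(a^-2 b^-5 a^3 b) = tr(b^-3 a^3 b a^-2 b^-1) * tr(b) - tr(b^-3 a^3 b a^-2)   [inverse elimination on b] = -x^4*y^5*z + x^5*y^4 + x^3*y^6 + x^3*y^4*z^2 + 3*x^4*y^3*z + x^2*y^5*z - 3*x^5*y^2 - 8*x^3*y^4 - 3*x^3*y^2*z^2 - x*y^6 - x*y^4*z^2 - x^4*y*z - 3*x^2*y^3*z + x^5 + 16*x^3*y^2 + x^3*z^2 + 8*x*y^4 + 3*x*y^2*z^2 + x^2*y*z - y^3*z - 5*x^3 - 16*x*y^2 - x*z^2 + 2*y*z + 5*x

-x^4*y^5*z + x^5*y^4 + x^3*y^6 + x^3*y^4*z^2 + 3*x^4*y^3*z + x^2*y^5*z - 3*x^5*y^2 - 8*x^3*y^4 - 3*x^3*y^2*z^2 - x*y^6 - x*y^4*z^2 - x^4*y*z - 3*x^2*y^3*z + x^5 + 16*x^3*y^2 + x^3*z^2 + 8*x*y^4 + 3*x*y^2*z^2 + x^2*y*z - y^3*z - 5*x^3 - 16*x*y^2 - x*z^2 + 2*y*z + 5*x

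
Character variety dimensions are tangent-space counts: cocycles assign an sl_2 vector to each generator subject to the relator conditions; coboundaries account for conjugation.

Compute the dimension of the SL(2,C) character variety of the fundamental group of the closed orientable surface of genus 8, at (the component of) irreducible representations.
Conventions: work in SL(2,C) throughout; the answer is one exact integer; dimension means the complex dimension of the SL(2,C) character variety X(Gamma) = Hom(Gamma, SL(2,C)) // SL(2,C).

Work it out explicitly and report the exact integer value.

42

The genus-8 surface group: 2g = 16 generators, one relator prod [a_i, b_i].
A cocycle assigns one sl_2 vector per generator subject to the relator condition d_2(z) = 0: dim of the unconstrained space is 3*2g = 48.
d_2 is surjective at irreducible rho (its cokernel H^2 is dual to H^0 = 0), so dim Z^1 = 48 - 3 = 45.
Coboundaries contribute dim B^1 = 3 (injective at irreducible rho).
dim H^1 = 45 - 3 = 42 = dim X.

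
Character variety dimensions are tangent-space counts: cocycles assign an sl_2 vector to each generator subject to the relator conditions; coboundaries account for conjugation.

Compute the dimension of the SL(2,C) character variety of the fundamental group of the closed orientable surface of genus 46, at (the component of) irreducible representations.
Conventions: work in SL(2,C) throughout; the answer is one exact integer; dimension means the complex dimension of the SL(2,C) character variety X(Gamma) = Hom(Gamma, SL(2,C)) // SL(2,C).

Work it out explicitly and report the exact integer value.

270

pi_1 of the closed genus-46 surface has 92 generators bound by the single product-of-commutators relator.
A cocycle assigns one sl_2 vector per generator subject to the relator condition d_2(z) = 0: dim of the unconstrained space is 3*2g = 276.
d_2 is surjective at irreducible rho (its cokernel H^2 is dual to H^0 = 0), so dim Z^1 = 276 - 3 = 273.
Coboundaries contribute dim B^1 = 3 (injective at irreducible rho).
Hence dim X = 273 - 3 = 270.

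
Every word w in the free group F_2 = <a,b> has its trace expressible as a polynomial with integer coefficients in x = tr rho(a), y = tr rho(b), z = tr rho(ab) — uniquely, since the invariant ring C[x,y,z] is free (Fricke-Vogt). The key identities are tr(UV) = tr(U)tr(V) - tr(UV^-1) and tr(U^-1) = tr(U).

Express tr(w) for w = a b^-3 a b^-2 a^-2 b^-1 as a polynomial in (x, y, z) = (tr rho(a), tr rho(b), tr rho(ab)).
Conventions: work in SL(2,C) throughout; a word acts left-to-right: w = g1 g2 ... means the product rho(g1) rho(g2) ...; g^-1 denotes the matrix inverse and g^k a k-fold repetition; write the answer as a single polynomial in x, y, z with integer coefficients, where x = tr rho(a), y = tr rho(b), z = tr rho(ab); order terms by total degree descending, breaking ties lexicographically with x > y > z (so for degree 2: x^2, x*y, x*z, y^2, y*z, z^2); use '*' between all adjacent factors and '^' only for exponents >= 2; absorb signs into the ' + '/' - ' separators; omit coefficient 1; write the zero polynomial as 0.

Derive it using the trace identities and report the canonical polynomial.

and trace(b^-1) = trace(b) = y
trace(b^-2) = trace(b^-1)*trace(b) - trace(1)   [inverse elimination on b] = y^2 - 2
trace(b^-3) = trace(b^-2)*trace(b) - trace(b^-1)   [inverse elimination on b] = y^3 - 3*y
and trace(b a b) = trace(b)*trace(a b) - trace(a)   [square of b] = y*z - x
trace(b a b a) = trace(a b)*trace(a b) - trace(1)   [split at a repeated a] = z^2 - 2
trace(a b a^-1 b) = trace(b a b)*trace(a) - trace(b a b a)   [inverse elimination on a] = x*y*z - x^2 - z^2 + 2
trace(a b a^-1 b^-1) = trace(a b a^-1)*trace(b) - trace(a b a^-1 b)   [inverse elimination on b] = -x*y*z + x^2 + y^2 + z^2 - 2
and trace(b^-1 a b a^-1 b^-1) = trace(a b a^-1 b^-1)*trace(b) - trace(a b a^-1)   [inverse elimination on b] = -x*y^2*z + x^2*y + y^3 + y*z^2 - 3*y
trace(a^-1 b^-3 a b) = trace(b^-1 a b a^-1 b^-1)*trace(b) - trace(b^-1 a b a^-1)   [inverse elimination on b] = -x*y^3*z + x^2*y^2 + y^4 + y^2*z^2 + x*y*z - x^2 - 4*y^2 - z^2 + 2
and trace(a^-1 b^-3 a b^-1) = trace(a^-1 b^-3 a)*trace(b) - trace(a^-1 b^-3 a b)   [inverse elimination on b] = x*y^3*z - x^2*y^2 - y^2*z^2 - x*y*z + x^2 + y^2 + z^2 - 2
next, trace(b^-3 a b^-2 a^-1) = trace(a^-1 b^-3 a b^-1)*trace(b) - trace(a^-1 b^-3 a)   [inverse elimination on b] = x*y^4*z - x^2*y^3 - y^3*z^2 - x*y^2*z + x^2*y + y*z^2 + y
and trace(a^2) = trace(a)*trace(a) - trace(1)   [square of a] = x^2 - 2
and trace(a b a) = trace(a)*trace(b a) - trace(b)   [square of a] = x*z - y
trace(a b a^2) = trace(a)*trace(a b a) - trace(a b)   [square of a] = x^2*z - x*y - z
trace(a b a^2 b) = trace(a)*trace(b a b a) - trace(b a b)   [square of a] = x*z^2 - y*z - x
and trace(b a^2 b^-1 a) = trace(a b a^2)*trace(b) - trace(a b a^2 b)   [inverse elimination on b] = x^2*y*z - x*y^2 - x*z^2 + x
next, trace(b a^2 b^-1 a^-1) = trace(b a^2 b^-1)*trace(a) - trace(b a^2 b^-1 a)   [inverse elimination on a] = -x^2*y*z + x^3 + x*y^2 + x*z^2 - 3*x
next, trace(b^-1 a^-2 b a^2) = trace(b a^2 b^-1 a^-1)*trace(a) - trace(b a^2 b^-1)   [inverse elimination on a] = -x^3*y*z + x^4 + x^2*y^2 + x^2*z^2 - 4*x^2 + 2
next, trace(a b^-2 a^-2 b a) = trace(b^-1 a^-2 b a^2)*trace(b) - trace(b^-1 a^-2 b a^2 b)   [inverse elimination on b] = -x^3*y^2*z + x^4*y + x^2*y^3 + x^2*y*z^2 - 4*x^2*y + y
and trace(b a b a b) = trace(b)*trace(a b a b) - trace(a b a)   [square of b] = y*z^2 - x*z - y
and trace(b a b a b a) = trace(b a)*trace(b a b a) - trace(b^-1 a^-1)   [split at a repeated b] = z^3 - 3*z
and trace(a^-1 b a b a b) = trace(b a b a b)*trace(a) - trace(b a b a b a)   [inverse elimination on a] = x*y*z^2 - x^2*z - z^3 - x*y + 3*z
and trace(b a b a b^-1 a^-1) = trace(a^-1 b a b a)*trace(b) - trace(a^-1 b a b a b)   [inverse elimination on b] = -x*y*z^2 + x^2*z + y^2*z + z^3 - 3*z
next, trace(b^-1 a^-2 b a b a) = trace(b a b a b^-1 a^-1)*trace(a) - trace(b a b a b^-1)   [inverse elimination on a] = -x^2*y*z^2 + x^3*z + x*y^2*z + x*z^3 - 4*x*z + y
trace(a b^-2 a^-2 b a b) = trace(b^-1 a^-2 b a b a)*trace(b) - trace(b^-1 a^-2 b a b a b)   [inverse elimination on b] = -x^2*y^2*z^2 + x^3*y*z + x*y^3*z + x*y*z^3 - 5*x*y*z + x^2 + y^2 + z^2 - 2
next, trace(b^-1 a b^-2 a^-2 b a) = trace(a b^-2 a^-2 b a)*trace(b) - trace(a b^-2 a^-2 b a b)   [inverse elimination on b] = -x^3*y^3*z + x^4*y^2 + x^2*y^4 + 2*x^2*y^2*z^2 - x^3*y*z - x*y^3*z - x*y*z^3 - 4*x^2*y^2 + 5*x*y*z - x^2 - z^2 + 2
next, trace(a b^-2 a^-2 b a b^-2) = trace(b^-1 a b^-2 a^-2 b a)*trace(b) - trace(b^-1 a b^-2 a^-2 b a b)   [inverse elimination on b] = -x^3*y^4*z + x^4*y^3 + x^2*y^5 + 2*x^2*y^3*z^2 - x*y^4*z - x*y^2*z^3 - x^4*y - 5*x^2*y^3 - x^2*y*z^2 + 5*x*y^2*z + 3*x^2*y - y*z^2 + y
next, trace(a b^-3 a b^-2 a^-2 b) = trace(a b^-2 a^-2 b a b^-2)*trace(b) - trace(a b^-2 a^-2 b a b^-1)   [inverse elimination on b] = -x^3*y^5*z + x^4*y^4 + x^2*y^6 + 2*x^2*y^4*z^2 + x^3*y^3*z - x*y^5*z - x*y^3*z^3 - 2*x^4*y^2 - 6*x^2*y^4 - 3*x^2*y^2*z^2 + x^3*y*z + 6*x*y^3*z + x*y*z^3 + 7*x^2*y^2 - y^2*z^2 - 5*x*y*z + x^2 + y^2 + z^2 - 2
trace(a b^-3 a b^-2 a^-2 b^-1) = trace(a b^-3 a b^-2 a^-2)*trace(b) - trace(a b^-3 a b^-2 a^-2 b)   [inverse elimination on b] = x^3*y^5*z - x^4*y^4 - x^2*y^6 - 2*x^2*y^4*z^2 - x^3*y^3*z + 2*x*y^5*z + x*y^3*z^3 + 2*x^4*y^2 + 5*x^2*y^4 + 3*x^2*y^2*z^2 - y^4*z^2 - x^3*y*z - 7*x*y^3*z - x*y*z^3 - 6*x^2*y^2 + 2*y^2*z^2 + 5*x*y*z - x^2 - z^2 + 2

x^3*y^5*z - x^4*y^4 - x^2*y^6 - 2*x^2*y^4*z^2 - x^3*y^3*z + 2*x*y^5*z + x*y^3*z^3 + 2*x^4*y^2 + 5*x^2*y^4 + 3*x^2*y^2*z^2 - y^4*z^2 - x^3*y*z - 7*x*y^3*z - x*y*z^3 - 6*x^2*y^2 + 2*y^2*z^2 + 5*x*y*z - x^2 - z^2 + 2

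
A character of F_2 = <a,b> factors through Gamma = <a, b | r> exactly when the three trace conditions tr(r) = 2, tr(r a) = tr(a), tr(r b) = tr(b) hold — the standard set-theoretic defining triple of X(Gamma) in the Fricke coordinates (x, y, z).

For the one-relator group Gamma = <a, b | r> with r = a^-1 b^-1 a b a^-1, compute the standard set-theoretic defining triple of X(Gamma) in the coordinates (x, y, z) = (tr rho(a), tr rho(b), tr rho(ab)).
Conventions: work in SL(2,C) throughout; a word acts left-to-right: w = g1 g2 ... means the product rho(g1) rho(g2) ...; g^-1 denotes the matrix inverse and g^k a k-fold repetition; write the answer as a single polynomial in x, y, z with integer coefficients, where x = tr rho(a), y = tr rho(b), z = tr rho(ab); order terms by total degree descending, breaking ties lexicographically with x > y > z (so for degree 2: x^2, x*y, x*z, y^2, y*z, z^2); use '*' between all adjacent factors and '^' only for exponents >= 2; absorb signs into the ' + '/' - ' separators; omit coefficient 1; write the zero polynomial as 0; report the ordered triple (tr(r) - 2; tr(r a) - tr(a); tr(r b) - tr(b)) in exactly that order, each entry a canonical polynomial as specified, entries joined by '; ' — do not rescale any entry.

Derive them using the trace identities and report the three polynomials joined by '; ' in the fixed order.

-x^2*y*z + x^3 + x*y^2 + x*z^2 - 3*x - 2; -x*y*z + x^2 + y^2 + z^2 - x - 2; -x^2*y^2*z + x^3*y + x*y^3 + 2*x*y*z^2 - x^2*z - y^2*z - z^3 - 3*x*y - y + 3*z

trace(b a^-1) = trace(b) trace(a) - trace(b a)   [inverse elimination on a] = x*y - z
reduce: trace(b a b) = trace(b) trace(a b) - trace(a)   [square of b] = y*z - x
trace(b a b a) = trace(b a) trace(b a) - trace(1)   [split at a repeated b] = z^2 - 2
so trace(b a b a^-1) = trace(b a b) trace(a) - trace(b a b a)   [inverse elimination on a] = x*y*z - x^2 - z^2 + 2
reduce: trace(a b a^-2 b) = trace(b a b a^-1) trace(a) - trace(b a b)   [inverse elimination on a] = x^2*y*z - x^3 - x*z^2 - y*z + 3*x
reduce: trace(a^-1 b^-1 a b a^-1) = trace(a b a^-2) trace(b) - trace(a b a^-2 b)   [inverse elimination on b] = -x^2*y*z + x^3 + x*y^2 + x*z^2 - 3*x
reduce: trace(a^-1 b^-1 a b) = trace(a b a^-1) trace(b) - trace(a b a^-1 b)   [inverse elimination on b] = -x*y*z + x^2 + y^2 + z^2 - 2
trace(b^2) = trace(b) trace(b) - trace(1)  (reduce the b square) = y^2 - 2
trace(b a^-1 b) = trace(b^2) trace(a) - trace(b^2 a)  (eliminate a^-1) = x*y^2 - y*z - x
trace(b^2 a b) = trace(b) trace(a b^2) - trace(a b)  (reduce the b square) = y^2*z - x*y - z
trace(a b a) = trace(a) trace(b a) - trace(b)  (reduce the a square) = x*z - y
so trace(b^2 a b a) = trace(b) trace(a b a b) - trace(a b a)  (reduce the b square) = y*z^2 - x*z - y
trace(b a b a^-1 b) = trace(b^2 a b) trace(a) - trace(b^2 a b a)  (eliminate a^-1) = x*y^2*z - x^2*y - y*z^2 + y
trace(b a b a b a) = trace(b a b a) trace(b a) - trace(a b)  (split on b) = z^3 - 3*z
reduce: trace(b a b a^-1 b a) = trace(b a b a b) trace(a) - trace(b a b a b a)  (eliminate a^-1) = x*y*z^2 - x^2*z - z^3 - x*y + 3*z
trace(a b a^-1 b a^-1 b) = trace(b a b a^-1 b) trace(a) - trace(b a b a^-1 b a)  (eliminate a^-1) = x^2*y^2*z - x^3*y - 2*x*y*z^2 + x^2*z + z^3 + 2*x*y - 3*z
reduce: trace(a^-1 b^-1 a b a^-1 b) = trace(a b a^-1 b a^-1) trace(b) - trace(a b a^-1 b a^-1 b)  (eliminate b^-1) = -x^2*y^2*z + x^3*y + x*y^3 + 2*x*y*z^2 - x^2*z - y^2*z - z^3 - 3*x*y + 3*z
assemble the triple (trace(r) - 2; trace(r a) - x; trace(r b) - y)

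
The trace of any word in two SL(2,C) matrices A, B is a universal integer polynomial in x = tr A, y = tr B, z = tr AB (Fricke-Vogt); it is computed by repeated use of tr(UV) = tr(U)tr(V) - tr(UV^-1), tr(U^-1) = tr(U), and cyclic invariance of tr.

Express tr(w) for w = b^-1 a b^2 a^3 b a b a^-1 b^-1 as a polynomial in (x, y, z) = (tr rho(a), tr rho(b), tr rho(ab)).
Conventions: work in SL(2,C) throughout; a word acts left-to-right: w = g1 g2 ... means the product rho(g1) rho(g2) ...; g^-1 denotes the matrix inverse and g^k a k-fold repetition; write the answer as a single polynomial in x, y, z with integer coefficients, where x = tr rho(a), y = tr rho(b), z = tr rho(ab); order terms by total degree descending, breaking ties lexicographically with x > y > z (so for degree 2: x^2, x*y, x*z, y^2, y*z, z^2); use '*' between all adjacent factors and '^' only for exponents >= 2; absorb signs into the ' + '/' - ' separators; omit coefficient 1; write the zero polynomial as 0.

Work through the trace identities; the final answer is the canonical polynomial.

-x^3*y^3*z^3 + 2*x^4*y^2*z^2 + 2*x^2*y^4*z^2 + x^2*y^2*z^4 - x^5*y*z - 2*x^3*y^3*z - x^3*y*z^3 - x*y^5*z - 7*x^2*y^2*z^2 - y^4*z^2 - y^2*z^4 + 6*x^3*y*z + 5*x*y^3*z + 2*x*y*z^3 + x^2*y^2 + x^2*z^2 + y^4 + 5*y^2*z^2 - 9*x*y*z - x^2 - 4*y^2 - z^2 + 2

trace(b a b a) = trace(a b) * trace(a b) - trace(1) = z^2 - 2
so trace(b a b) = trace(b) * trace(a b) - trace(a) = y*z - x
so trace(b a^2 b a) = trace(a) * trace(b a b a) - trace(b a b) = x*z^2 - y*z - x
trace(b^2) = trace(b) * trace(b) - trace(1) = y^2 - 2
so trace(b a^2 b) = trace(a) * trace(b^2 a) - trace(b^2) = x*y*z - x^2 - y^2 + 2
so trace(b a^2 b a^2) = trace(a) * trace(b a^2 b a) - trace(b a^2 b) = x^2*z^2 - 2*x*y*z + y^2 - 2
reduce: trace(a^3 b a^2 b) = trace(a) * trace(b a^2 b a^2) - trace(b a^2 b a) = x^3*z^2 - 2*x^2*y*z + x*y^2 - x*z^2 + y*z - x
so trace(b a^2) = trace(a) * trace(b a) - trace(b) = x*z - y
trace(a b a^2) = trace(a) * trace(b a^2) - trace(b a) = x^2*z - x*y - z
trace(a^2 b a^2) = trace(a) * trace(a b a^2) - trace(a b a) = x^3*z - x^2*y - 2*x*z + y
trace(a^3 b a^2) = trace(a) * trace(a^2 b a^2) - trace(a^2 b a) = x^4*z - x^3*y - 3*x^2*z + 2*x*y + z
reduce: trace(a b^2 a^3 b a) = trace(b) * trace(a^3 b a^2 b) - trace(a^3 b a^2) = x^3*y*z^2 - x^4*z - 2*x^2*y^2*z + x^3*y + x*y^3 - x*y*z^2 + 3*x^2*z + y^2*z - 3*x*y - z
trace(b a b a b a) = trace(b a) * trace(b a b a) - trace(b^-1 a^-1) = z^3 - 3*z
reduce: trace(b a b a b) = trace(b) * trace(a b a b) - trace(a b a) = y*z^2 - x*z - y
reduce: trace(a^2 b a b a b) = trace(a) * trace(b a b a b a) - trace(b a b a b) = x*z^3 - y*z^2 - 2*x*z + y
trace(a^2 b a b a) = trace(a) * trace(b a b a^2) - trace(b a b a) = x^2*z^2 - x*y*z - x^2 - z^2 + 2
so trace(b a b a b^2 a^2) = trace(b) * trace(a^2 b a b a b) - trace(a^2 b a b a) = x*y*z^3 - x^2*z^2 - y^2*z^2 - x*y*z + x^2 + y^2 + z^2 - 2
reduce: trace(b a b a b^2 a) = trace(b) * trace(a b a b a b) - trace(a b a b a) = y*z^3 - x*z^2 - 2*y*z + x
reduce: trace(a b^2 a^3 b a b) = trace(a) * trace(b a b a b^2 a^2) - trace(b a b a b^2 a) = x^2*y*z^3 - x^3*z^2 - x*y^2*z^2 - x^2*y*z - y*z^3 + x^3 + x*y^2 + 2*x*z^2 + 2*y*z - 3*x
trace(b^-1 a b^2 a^3 b a) = trace(a b^2 a^3 b a) * trace(b) - trace(a b^2 a^3 b a b) = x^3*y^2*z^2 - x^4*y*z - 2*x^2*y^3*z - x^2*y*z^3 + x^3*y^2 + x^3*z^2 + x*y^4 + 4*x^2*y*z + y^3*z + y*z^3 - x^3 - 4*x*y^2 - 2*x*z^2 - 3*y*z + 3*x
reduce: trace(a^2 b a b^2) = trace(b) * trace(a^2 b a b) - trace(a^2 b a) = x*y*z^2 - x^2*z - y^2*z + z
reduce: trace(b^2 a^2 b a b) = trace(b) * trace(a^2 b a b^2) - trace(a^2 b a b) = x*y^2*z^2 - x^2*y*z - y^3*z - x*z^2 + 2*y*z + x
so trace(b a b a^2 b^2 a^2) = trace(a) * trace(b^2 a^2 b a b a) - trace(b^2 a^2 b a b) = x^2*y*z^3 - x^3*z^2 - 2*x*y^2*z^2 + y^3*z + x^3 + x*y^2 + 2*x*z^2 - 2*y*z - 3*x
reduce: trace(b^2 a b a b) = trace(b) * trace(a b a b^2) - trace(a b a b) = y^2*z^2 - x*y*z - y^2 - z^2 + 2
trace(b a b a^2 b^2 a) = trace(a) * trace(b^2 a b a b a) - trace(b^2 a b a b) = x*y*z^3 - x^2*z^2 - y^2*z^2 - x*y*z + x^2 + y^2 + z^2 - 2
trace(a b^2 a^3 b a b a) = trace(a) * trace(b a b a^2 b^2 a^2) - trace(b a b a^2 b^2 a) = x^3*y*z^3 - x^4*z^2 - 2*x^2*y^2*z^2 + x*y^3*z - x*y*z^3 + x^4 + x^2*y^2 + 3*x^2*z^2 + y^2*z^2 - x*y*z - 4*x^2 - y^2 - z^2 + 2
trace(b a b a b a b a) = trace(a b a b a b) * trace(a b) - trace(b a b a) = z^4 - 4*z^2 + 2
trace(a^2 b a b a b a b) = trace(a) * trace(b a b a b a b a) - trace(b a b a b a b) = x*z^4 - y*z^3 - 3*x*z^2 + 2*y*z + x
so trace(a^2 b a b a b a) = trace(a) * trace(b a b a b a^2) - trace(b a b a b a) = x^2*z^3 - x*y*z^2 - 2*x^2*z - z^3 + x*y + 3*z
reduce: trace(a b a b a b a b^2 a) = trace(b) * trace(a^2 b a b a b a b) - trace(a^2 b a b a b a) = x*y*z^4 - x^2*z^3 - y^2*z^3 - 2*x*y*z^2 + 2*x^2*z + 2*y^2*z + z^3 - 3*z
trace(a b a b a b a b^2) = trace(b) * trace(a b a b a b a b) - trace(a b a b a b a) = y*z^4 - x*z^3 - 3*y*z^2 + 2*x*z + y
reduce: trace(a b^2 a^3 b a b a b) = trace(a) * trace(a b a b a b a b^2 a) - trace(a b a b a b a b^2) = x^2*y*z^4 - x^3*z^3 - x*y^2*z^3 - 2*x^2*y*z^2 - y*z^4 + 2*x^3*z + 2*x*y^2*z + 2*x*z^3 + 3*y*z^2 - 5*x*z - y
trace(b^-1 a b^2 a^3 b a b a) = trace(a b^2 a^3 b a b a) * trace(b) - trace(a b^2 a^3 b a b a b) = x^3*y^2*z^3 - x^4*y*z^2 - 2*x^2*y^3*z^2 - x^2*y*z^4 + x^3*z^3 + x*y^4*z + x^4*y + x^2*y^3 + 5*x^2*y*z^2 + y^3*z^2 + y*z^4 - 2*x^3*z - 3*x*y^2*z - 2*x*z^3 - 4*x^2*y - y^3 - 4*y*z^2 + 5*x*z + 3*y
so trace(b^-2 a b^2 a^3 b a b a) = trace(b^-1 a b^2 a^3 b a b a) * trace(b) - trace(b^-1 a b^2 a^3 b a b a b) = x^3*y^3*z^3 - x^4*y^2*z^2 - 2*x^2*y^4*z^2 - x^2*y^2*z^4 + x*y^5*z + x^4*y^2 + x^4*z^2 + x^2*y^4 + 7*x^2*y^2*z^2 + y^4*z^2 + y^2*z^4 - 2*x^3*y*z - 4*x*y^3*z - x*y*z^3 - x^4 - 5*x^2*y^2 - 3*x^2*z^2 - y^4 - 5*y^2*z^2 + 6*x*y*z + 4*x^2 + 4*y^2 + z^2 - 2
reduce: trace(b^-1 a b^2 a^3 b a b a^-1 b^-1) = trace(b^-2 a b^2 a^3 b a b) * trace(a) - trace(b^-2 a b^2 a^3 b a b a) = -x^3*y^3*z^3 + 2*x^4*y^2*z^2 + 2*x^2*y^4*z^2 + x^2*y^2*z^4 - x^5*y*z - 2*x^3*y^3*z - x^3*y*z^3 - x*y^5*z - 7*x^2*y^2*z^2 - y^4*z^2 - y^2*z^4 + 6*x^3*y*z + 5*x*y^3*z + 2*x*y*z^3 + x^2*y^2 + x^2*z^2 + y^4 + 5*y^2*z^2 - 9*x*y*z - x^2 - 4*y^2 - z^2 + 2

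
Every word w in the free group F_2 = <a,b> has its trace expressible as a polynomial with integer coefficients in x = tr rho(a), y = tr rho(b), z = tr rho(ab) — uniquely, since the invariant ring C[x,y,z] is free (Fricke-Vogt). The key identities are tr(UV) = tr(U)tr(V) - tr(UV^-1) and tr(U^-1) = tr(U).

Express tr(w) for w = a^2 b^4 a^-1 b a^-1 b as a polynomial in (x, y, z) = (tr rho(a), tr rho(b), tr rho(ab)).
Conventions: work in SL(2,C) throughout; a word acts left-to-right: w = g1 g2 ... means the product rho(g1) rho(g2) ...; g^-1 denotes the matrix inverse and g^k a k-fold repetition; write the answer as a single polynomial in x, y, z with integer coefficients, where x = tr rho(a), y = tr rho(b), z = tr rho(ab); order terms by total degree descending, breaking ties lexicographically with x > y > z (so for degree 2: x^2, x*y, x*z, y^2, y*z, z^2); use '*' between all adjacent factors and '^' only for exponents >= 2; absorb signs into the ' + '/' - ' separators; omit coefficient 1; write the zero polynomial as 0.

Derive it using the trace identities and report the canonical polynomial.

and tr(b a b) = tr(b)*tr(a b) - tr(a) = y*z - x
next, tr(b a b^2) = tr(b)*tr(b a b) - tr(b a) = y^2*z - x*y - z
tr(b a b^3) = tr(b)*tr(b a b^2) - tr(b a b) = y^3*z - x*y^2 - 2*y*z + x
tr(b^3 a b^2) = tr(b)*tr(b a b^3) - tr(b a b^2) = y^4*z - x*y^3 - 3*y^2*z + 2*x*y + z
tr(b^6 a) = tr(b)*tr(b^3 a b^2) - tr(b^3 a b) = y^5*z - x*y^4 - 4*y^3*z + 3*x*y^2 + 3*y*z - x
and tr(b^2) = tr(b)*tr(b) - tr(1) = y^2 - 2
and tr(b^3) = tr(b)*tr(b^2) - tr(b) = y^3 - 3*y
next, tr(b^4) = tr(b)*tr(b^3) - tr(b^2) = y^4 - 4*y^2 + 2
next, tr(b^5) = tr(b)*tr(b^4) - tr(b^3) = y^5 - 5*y^3 + 5*y
and tr(b^6) = tr(b)*tr(b^5) - tr(b^4) = y^6 - 6*y^4 + 9*y^2 - 2
next, tr(b^2 a^2 b^4) = tr(a)*tr(b^6 a) - tr(b^6) = x*y^5*z - x^2*y^4 - y^6 - 4*x*y^3*z + 3*x^2*y^2 + 6*y^4 + 3*x*y*z - x^2 - 9*y^2 + 2
next, tr(a b a b) = tr(b a)*tr(b a) - tr(1) = z^2 - 2
tr(a b a) = tr(a)*tr(b a) - tr(b) = x*z - y
and tr(a b a b^2) = tr(b)*tr(a b a b) - tr(a b a) = y*z^2 - x*z - y
next, tr(a b a b^3) = tr(b)*tr(a b a b^2) - tr(a b a b) = y^2*z^2 - x*y*z - y^2 - z^2 + 2
tr(a b^4 a b) = tr(b)*tr(a b a b^3) - tr(a b a b^2) = y^3*z^2 - x*y^2*z - y^3 - 2*y*z^2 + x*z + 3*y
tr(a^2) = tr(a)*tr(a) - tr(1) = x^2 - 2
tr(a^2 b^2) = tr(b)*tr(a^2 b) - tr(a^2) = x*y*z - x^2 - y^2 + 2
next, tr(a^2 b^3) = tr(b)*tr(a^2 b^2) - tr(a^2 b) = x*y^2*z - x^2*y - y^3 - x*z + 3*y
next, tr(a b^4 a) = tr(b)*tr(a^2 b^3) - tr(a^2 b^2) = x*y^3*z - x^2*y^2 - y^4 - 2*x*y*z + x^2 + 4*y^2 - 2
and tr(b^4 a b^2 a) = tr(b)*tr(a b^4 a b) - tr(a b^4 a) = y^4*z^2 - 2*x*y^3*z + x^2*y^2 - 2*y^2*z^2 + 3*x*y*z - x^2 - y^2 + 2
and tr(b^2 a^2 b^4 a) = tr(a)*tr(b^4 a b^2 a) - tr(b^4 a b^2) = x*y^4*z^2 - 2*x^2*y^3*z - y^5*z + x^3*y^2 + x*y^4 - 2*x*y^2*z^2 + 3*x^2*y*z + 4*y^3*z - x^3 - 4*x*y^2 - 3*y*z + 3*x
and tr(b a^2 b^4 a^-1 b) = tr(b^2 a^2 b^4)*tr(a) - tr(b^2 a^2 b^4 a) = x^2*y^5*z - x^3*y^4 - x*y^6 - x*y^4*z^2 - 2*x^2*y^3*z + y^5*z + 2*x^3*y^2 + 5*x*y^4 + 2*x*y^2*z^2 - 4*y^3*z - 5*x*y^2 + 3*y*z - x
next, tr(b^5 a b a) = tr(b)*tr(a b a b^4) - tr(a b a b^3) = y^4*z^2 - x*y^3*z - y^4 - 3*y^2*z^2 + 2*x*y*z + 4*y^2 + z^2 - 2
and tr(b a b a^2 b^4) = tr(a)*tr(b^5 a b a) - tr(b^5 a b) = x*y^4*z^2 - x^2*y^3*z - y^5*z - 3*x*y^2*z^2 + 2*x^2*y*z + 4*y^3*z + x*y^2 + x*z^2 - 3*y*z - x
tr(a b a b a b) = tr(b a b a)*tr(b a) - tr(a b) = z^3 - 3*z
and tr(a b a b a) = tr(a)*tr(b a b a) - tr(b a b) = x*z^2 - y*z - x
and tr(a b a b a b^2) = tr(b)*tr(a b a b a b) - tr(a b a b a) = y*z^3 - x*z^2 - 2*y*z + x
tr(b^3 a b a b a) = tr(b)*tr(a b a b a b^2) - tr(a b a b a b) = y^2*z^3 - x*y*z^2 - 2*y^2*z - z^3 + x*y + 3*z
next, tr(a b a b a^2 b^3) = tr(a)*tr(b^3 a b a b a) - tr(b^3 a b a b) = x*y^2*z^3 - x^2*y*z^2 - y^3*z^2 - x*y^2*z - x*z^3 + x^2*y + y^3 + 2*y*z^2 + 2*x*z - 3*y
and tr(a b a b a^2 b) = tr(a)*tr(b a b a b a) - tr(b a b a b) = x*z^3 - y*z^2 - 2*x*z + y
next, tr(a b a b a^2) = tr(a)*tr(a b a b a) - tr(a b a b) = x^2*z^2 - x*y*z - x^2 - z^2 + 2
tr(a b a b a^2 b^2) = tr(b)*tr(a b a b a^2 b) - tr(a b a b a^2) = x*y*z^3 - x^2*z^2 - y^2*z^2 - x*y*z + x^2 + y^2 + z^2 - 2
next, tr(b a b a^2 b^4 a) = tr(b)*tr(a b a b a^2 b^3) - tr(a b a b a^2 b^2) = x*y^3*z^3 - x^2*y^2*z^2 - y^4*z^2 - x*y^3*z - 2*x*y*z^3 + x^2*y^2 + x^2*z^2 + y^4 + 3*y^2*z^2 + 3*x*y*z - x^2 - 4*y^2 - z^2 + 2
tr(b a^2 b^4 a^-1 b a) = tr(b a b a^2 b^4)*tr(a) - tr(b a b a^2 b^4 a) = x^2*y^4*z^2 - x^3*y^3*z - x*y^5*z - x*y^3*z^3 - 2*x^2*y^2*z^2 + y^4*z^2 + 2*x^3*y*z + 5*x*y^3*z + 2*x*y*z^3 - y^4 - 3*y^2*z^2 - 6*x*y*z + 4*y^2 + z^2 - 2
next, tr(a^2 b^4 a^-1 b a^-1 b) = tr(b a^2 b^4 a^-1 b)*tr(a) - tr(b a^2 b^4 a^-1 b a) = x^3*y^5*z - x^4*y^4 - x^2*y^6 - 2*x^2*y^4*z^2 - x^3*y^3*z + 2*x*y^5*z + x*y^3*z^3 + 2*x^4*y^2 + 5*x^2*y^4 + 4*x^2*y^2*z^2 - y^4*z^2 - 2*x^3*y*z - 9*x*y^3*z - 2*x*y*z^3 - 5*x^2*y^2 + y^4 + 3*y^2*z^2 + 9*x*y*z - x^2 - 4*y^2 - z^2 + 2

x^3*y^5*z - x^4*y^4 - x^2*y^6 - 2*x^2*y^4*z^2 - x^3*y^3*z + 2*x*y^5*z + x*y^3*z^3 + 2*x^4*y^2 + 5*x^2*y^4 + 4*x^2*y^2*z^2 - y^4*z^2 - 2*x^3*y*z - 9*x*y^3*z - 2*x*y*z^3 - 5*x^2*y^2 + y^4 + 3*y^2*z^2 + 9*x*y*z - x^2 - 4*y^2 - z^2 + 2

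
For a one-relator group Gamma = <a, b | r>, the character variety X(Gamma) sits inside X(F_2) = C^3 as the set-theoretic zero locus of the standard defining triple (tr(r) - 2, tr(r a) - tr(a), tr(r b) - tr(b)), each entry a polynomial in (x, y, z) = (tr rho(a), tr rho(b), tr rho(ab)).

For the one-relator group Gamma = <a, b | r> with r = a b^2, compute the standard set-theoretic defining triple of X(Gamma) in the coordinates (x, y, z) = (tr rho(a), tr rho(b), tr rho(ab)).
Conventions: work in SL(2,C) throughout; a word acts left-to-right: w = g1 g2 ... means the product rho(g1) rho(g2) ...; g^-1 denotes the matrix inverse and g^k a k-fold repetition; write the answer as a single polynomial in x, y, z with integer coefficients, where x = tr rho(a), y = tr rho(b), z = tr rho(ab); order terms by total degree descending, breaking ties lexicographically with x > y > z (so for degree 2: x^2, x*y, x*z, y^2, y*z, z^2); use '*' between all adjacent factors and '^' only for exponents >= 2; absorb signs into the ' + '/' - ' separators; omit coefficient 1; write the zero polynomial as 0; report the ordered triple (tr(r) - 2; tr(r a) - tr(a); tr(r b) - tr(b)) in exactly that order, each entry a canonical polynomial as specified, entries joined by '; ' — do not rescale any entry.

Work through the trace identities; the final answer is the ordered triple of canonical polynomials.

trace(a b^2) = trace(b) trace(a b) - trace(a)  (reduce the b square) = y*z - x
trace(b^2) = trace(b) trace(b) - trace(1)   [square of b] = y^2 - 2
use: trace(a b^2 a) = trace(a) trace(b^2 a) - trace(b^2)   [square of a] = x*y*z - x^2 - y^2 + 2
trace(a b^3) = trace(b) trace(a b^2) - trace(a b) = y^2*z - x*y - z
assemble the triple (trace(r) - 2; trace(r a) - x; trace(r b) - y)

y*z - x - 2; x*y*z - x^2 - y^2 - x + 2; y^2*z - x*y - y - z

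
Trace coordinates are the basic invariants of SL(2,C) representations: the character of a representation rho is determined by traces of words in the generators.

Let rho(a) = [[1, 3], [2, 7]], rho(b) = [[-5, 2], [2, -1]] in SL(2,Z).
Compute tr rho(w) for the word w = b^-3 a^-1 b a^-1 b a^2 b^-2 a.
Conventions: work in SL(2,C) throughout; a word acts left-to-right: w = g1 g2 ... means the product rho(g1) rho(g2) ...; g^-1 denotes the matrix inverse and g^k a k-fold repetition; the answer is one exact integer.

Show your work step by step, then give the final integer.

-13815170

rho(b^-1) = [[-1, -2], [-2, -5]]
... * rho(b^-1) = [[-1, -2], [-2, -5]]  ->  [[5, 12], [12, 29]]
... * rho(b^-1) = [[-1, -2], [-2, -5]]  ->  [[-29, -70], [-70, -169]]
... * rho(a^-1) = [[7, -3], [-2, 1]]  ->  [[-63, 17], [-152, 41]]
... * rho(b) = [[-5, 2], [2, -1]]  ->  [[349, -143], [842, -345]]
... * rho(a^-1) = [[7, -3], [-2, 1]]  ->  [[2729, -1190], [6584, -2871]]
... * rho(b) = [[-5, 2], [2, -1]]  ->  [[-16025, 6648], [-38662, 16039]]
... * rho(a) = [[1, 3], [2, 7]]  ->  [[-2729, -1539], [-6584, -3713]]
... * rho(a) = [[1, 3], [2, 7]]  ->  [[-5807, -18960], [-14010, -45743]]
... * rho(b^-1) = [[-1, -2], [-2, -5]]  ->  [[43727, 106414], [105496, 256735]]
... * rho(b^-1) = [[-1, -2], [-2, -5]]  ->  [[-256555, -619524], [-618966, -1494667]]
... * rho(a) = [[1, 3], [2, 7]]  ->  [[-1495603, -5106333], [-3608300, -12319567]]
tr = -1495603 + -12319567 = -13815170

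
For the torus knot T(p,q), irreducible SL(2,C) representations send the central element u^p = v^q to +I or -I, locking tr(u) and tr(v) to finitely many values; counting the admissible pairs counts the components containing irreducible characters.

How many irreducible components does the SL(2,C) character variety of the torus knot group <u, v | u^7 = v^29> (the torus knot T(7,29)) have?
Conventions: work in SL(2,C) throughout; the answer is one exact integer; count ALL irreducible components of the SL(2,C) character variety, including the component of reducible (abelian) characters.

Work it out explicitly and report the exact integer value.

85

For T(7,29): irreducibility forces the central element u^7 = v^29 to one of +I, -I.
So on each irreducible component the traces are pinned: tr(u) = 2*cos(pi*alpha/7) with 1 <= alpha <= 6, tr(v) = 2*cos(pi*beta/29) with 1 <= beta <= 28.
u^7 = (-1)^alpha I and v^29 = (-1)^beta I must agree, so alpha and beta have equal parity.
Counting: 3 odd alphas x 14 odd betas + 3 even alphas x 14 even betas = 42 + 42 = 84.
Total: 84 irreducible-character components + 1 reducible (abelian) component = 85.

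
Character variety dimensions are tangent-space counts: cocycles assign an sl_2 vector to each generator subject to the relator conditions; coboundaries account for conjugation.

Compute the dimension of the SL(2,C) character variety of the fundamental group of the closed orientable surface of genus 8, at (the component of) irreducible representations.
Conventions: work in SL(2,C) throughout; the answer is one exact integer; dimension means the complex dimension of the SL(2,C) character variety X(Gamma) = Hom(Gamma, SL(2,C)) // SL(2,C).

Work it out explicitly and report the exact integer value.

pi_1 of the closed genus-8 surface has 16 generators bound by the single product-of-commutators relator.
A cocycle assigns one sl_2 vector per generator subject to the relator condition d_2(z) = 0: dim of the unconstrained space is 3*2g = 48.
d_2 is surjective at irreducible rho (its cokernel H^2 is dual to H^0 = 0), so dim Z^1 = 48 - 3 = 45.
dim B^1 = 3 (coboundaries, injective at irreducible rho).
dim X = dim H^1 = 45 - 3 = 42.

42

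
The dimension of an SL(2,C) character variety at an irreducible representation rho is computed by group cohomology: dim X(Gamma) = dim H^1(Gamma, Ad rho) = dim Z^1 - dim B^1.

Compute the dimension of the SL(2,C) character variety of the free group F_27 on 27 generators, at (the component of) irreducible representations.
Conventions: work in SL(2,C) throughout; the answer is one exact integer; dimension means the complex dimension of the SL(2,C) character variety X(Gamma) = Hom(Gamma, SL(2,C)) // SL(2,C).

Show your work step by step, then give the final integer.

78

Here Gamma is free of rank 27 — no relator constrains a cocycle.
A cocycle picks one sl_2 vector per generator freely, giving dim Z^1 = 3*27 = 81.
dim B^1 = 3: the coboundary map is injective because an irreducible image has centralizer 0 in sl_2.
Therefore dim X = 81 - 3 = 78.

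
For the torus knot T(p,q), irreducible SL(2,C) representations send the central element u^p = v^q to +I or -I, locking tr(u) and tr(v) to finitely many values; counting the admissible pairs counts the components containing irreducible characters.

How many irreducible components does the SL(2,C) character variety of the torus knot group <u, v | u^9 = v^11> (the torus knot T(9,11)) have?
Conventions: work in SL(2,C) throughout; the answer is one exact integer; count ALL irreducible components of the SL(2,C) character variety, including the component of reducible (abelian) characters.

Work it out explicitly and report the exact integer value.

41

Gamma = < u, v | u^9 = v^11 > (torus knot T(9,11)); the central element u^9 = v^11 acts as +I or -I in any irreducible SL(2,C) representation.
On an irreducible component, tr(u) is locked at 2*cos(pi*alpha/9) for some alpha in 1..8, and tr(v) at 2*cos(pi*beta/11) for some beta in 1..10.
u^9 = (-1)^alpha I and v^11 = (-1)^beta I must agree, so alpha and beta have equal parity.
Counting: 4 odd alphas x 5 odd betas + 4 even alphas x 5 even betas = 20 + 20 = 40.
Total: 40 irreducible-character components + 1 reducible (abelian) component = 41.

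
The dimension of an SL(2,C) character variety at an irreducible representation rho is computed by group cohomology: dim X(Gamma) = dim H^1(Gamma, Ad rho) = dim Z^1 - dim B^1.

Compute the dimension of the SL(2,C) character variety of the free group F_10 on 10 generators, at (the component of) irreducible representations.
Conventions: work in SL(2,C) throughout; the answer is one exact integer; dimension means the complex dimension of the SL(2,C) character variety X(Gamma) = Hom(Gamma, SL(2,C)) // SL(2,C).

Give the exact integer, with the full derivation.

Gamma = F_10 has 10 generators and no relators.
So Z^1 = (sl_2)^10 in full: dim Z^1 = 30.
At an irreducible rho the centralizer of the image in sl_2 is 0, so the coboundary map sl_2 -> Z^1 is injective: dim B^1 = 3.
dim X = dim H^1 = dim Z^1 - dim B^1 = 30 - 3 = 27.

27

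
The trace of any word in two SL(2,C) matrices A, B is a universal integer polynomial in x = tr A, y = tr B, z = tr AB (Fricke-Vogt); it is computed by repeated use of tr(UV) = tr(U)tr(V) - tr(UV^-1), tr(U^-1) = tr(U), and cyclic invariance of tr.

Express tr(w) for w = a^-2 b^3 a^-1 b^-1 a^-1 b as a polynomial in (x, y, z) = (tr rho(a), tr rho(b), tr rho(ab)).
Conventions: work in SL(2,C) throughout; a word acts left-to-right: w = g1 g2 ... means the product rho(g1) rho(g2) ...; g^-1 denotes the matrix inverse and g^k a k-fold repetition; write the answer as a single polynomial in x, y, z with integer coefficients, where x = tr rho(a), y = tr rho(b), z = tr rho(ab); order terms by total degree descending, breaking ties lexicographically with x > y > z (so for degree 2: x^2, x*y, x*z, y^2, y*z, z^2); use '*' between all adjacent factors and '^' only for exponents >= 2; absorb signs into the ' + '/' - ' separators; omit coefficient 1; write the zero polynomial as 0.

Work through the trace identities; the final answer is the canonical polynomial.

tr(b^2) = tr(b) * tr(b) - tr(1)   [square of b] = y^2 - 2
tr(b^3) = tr(b) * tr(b^2) - tr(b)   [square of b] = y^3 - 3*y
so tr(b a b) = tr(b) * tr(a b) - tr(a)   [square of b] = y*z - x
so tr(b^3 a) = tr(b) * tr(b a b) - tr(b a)   [square of b] = y^2*z - x*y - z
so tr(b^3 a^-1) = tr(b^3) * tr(a) - tr(b^3 a)   [inverse elimination on a] = x*y^3 - y^2*z - 2*x*y + z
tr(a^-2 b^3) = tr(b^3 a^-1) * tr(a) - tr(b^3)   [inverse elimination on a] = x^2*y^3 - x*y^2*z - 2*x^2*y - y^3 + x*z + 3*y
reduce: tr(a^-2 b^3 a^-1) = tr(a^-2 b^3) * tr(a) - tr(a^-2 b^3 a)   [inverse elimination on a] = x^3*y^3 - x^2*y^2*z - 2*x^3*y - 2*x*y^3 + x^2*z + y^2*z + 5*x*y - z
reduce: tr(b^4) = tr(b) * tr(b^3) - tr(b^2)   [square of b] = y^4 - 4*y^2 + 2
tr(a b^4) = tr(b) * tr(b a b^2) - tr(b a b)   [square of b] = y^3*z - x*y^2 - 2*y*z + x
reduce: tr(b a b^4) = tr(b) * tr(a b^4) - tr(a b^3)   [square of b] = y^4*z - x*y^3 - 3*y^2*z + 2*x*y + z
so tr(a b a b) = tr(b a) * tr(b a) - tr(1)   [split at a repeated b] = z^2 - 2
so tr(a b a) = tr(a) * tr(b a) - tr(b)   [square of a] = x*z - y
so tr(a b a b^2) = tr(b) * tr(a b a b) - tr(a b a)   [square of b] = y*z^2 - x*z - y
so tr(b a b a b^2) = tr(b) * tr(a b a b^2) - tr(a b a b)   [square of b] = y^2*z^2 - x*y*z - y^2 - z^2 + 2
tr(b a b^4 a) = tr(b) * tr(b a b a b^2) - tr(b a b a b)   [square of b] = y^3*z^2 - x*y^2*z - y^3 - 2*y*z^2 + x*z + 3*y
reduce: tr(a b^4 a^-1 b) = tr(b a b^4) * tr(a) - tr(b a b^4 a)   [inverse elimination on a] = x*y^4*z - x^2*y^3 - y^3*z^2 - 2*x*y^2*z + 2*x^2*y + y^3 + 2*y*z^2 - 3*y
reduce: tr(b^3 a^-1 b^-1 a b) = tr(a b^4 a^-1) * tr(b) - tr(a b^4 a^-1 b)   [inverse elimination on b] = -x*y^4*z + x^2*y^3 + y^5 + y^3*z^2 + 2*x*y^2*z - 2*x^2*y - 5*y^3 - 2*y*z^2 + 5*y
tr(a b a b^3 a) = tr(a) * tr(b a b^3 a) - tr(b a b^3)   [square of a] = x*y^2*z^2 - x^2*y*z - y^3*z - x*z^2 + 2*y*z + x
tr(a b a b a b) = tr(a b a b) * tr(a b) - tr(b a)   [split at a repeated a] = z^3 - 3*z
reduce: tr(a b a b a) = tr(a) * tr(b a b a) - tr(b a b)   [square of a] = x*z^2 - y*z - x
so tr(a b a b a b^2) = tr(b) * tr(a b a b a b) - tr(a b a b a)   [square of b] = y*z^3 - x*z^2 - 2*y*z + x
so tr(a b a b^3 a b) = tr(b) * tr(a b a b a b^2) - tr(a b a b a b)   [square of b] = y^2*z^3 - x*y*z^2 - 2*y^2*z - z^3 + x*y + 3*z
reduce: tr(b^-1 a b a b^3 a) = tr(a b a b^3 a) * tr(b) - tr(a b a b^3 a b)   [inverse elimination on b] = x*y^3*z^2 - x^2*y^2*z - y^4*z - y^2*z^3 + 4*y^2*z + z^3 - 3*z
tr(b^3 a^-1 b^-1 a b a) = tr(b^-1 a b a b^3) * tr(a) - tr(b^-1 a b a b^3 a)   [inverse elimination on a] = -x*y^3*z^2 + x^2*y^2*z + y^4*z + y^2*z^3 + x*y*z^2 - x^2*z - 4*y^2*z - z^3 - x*y + 3*z
so tr(a^-1 b^3 a^-1 b^-1 a b) = tr(b^3 a^-1 b^-1 a b) * tr(a) - tr(b^3 a^-1 b^-1 a b a)   [inverse elimination on a] = -x^2*y^4*z + x^3*y^3 + x*y^5 + 2*x*y^3*z^2 + x^2*y^2*z - y^4*z - y^2*z^3 - 2*x^3*y - 5*x*y^3 - 3*x*y*z^2 + x^2*z + 4*y^2*z + z^3 + 6*x*y - 3*z
reduce: tr(b a^-2 b^3 a^-1 b^-1 a) = tr(a^-1 b^3 a^-1 b^-1 a b) * tr(a) - tr(a^-1 b^3 a^-1 b^-1 a b a)   [inverse elimination on a] = -x^3*y^4*z + x^4*y^3 + x^2*y^5 + 2*x^2*y^3*z^2 + x^3*y^2*z - x*y^2*z^3 - 2*x^4*y - 6*x^2*y^3 - 3*x^2*y*z^2 - y^5 - y^3*z^2 + x^3*z + 2*x*y^2*z + x*z^3 + 8*x^2*y + 5*y^3 + 2*y*z^2 - 3*x*z - 5*y
tr(a^-2 b^3 a^-1 b^-1 a^-1 b) = tr(b a^-2 b^3 a^-1 b^-1) * tr(a) - tr(b a^-2 b^3 a^-1 b^-1 a)   [inverse elimination on a] = x^3*y^4*z - x^2*y^5 - 2*x^2*y^3*z^2 - 2*x^3*y^2*z + x*y^2*z^3 + 4*x^2*y^3 + 3*x^2*y*z^2 + y^5 + y^3*z^2 - x*y^2*z - x*z^3 - 3*x^2*y - 5*y^3 - 2*y*z^2 + 2*x*z + 5*y

x^3*y^4*z - x^2*y^5 - 2*x^2*y^3*z^2 - 2*x^3*y^2*z + x*y^2*z^3 + 4*x^2*y^3 + 3*x^2*y*z^2 + y^5 + y^3*z^2 - x*y^2*z - x*z^3 - 3*x^2*y - 5*y^3 - 2*y*z^2 + 2*x*z + 5*y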